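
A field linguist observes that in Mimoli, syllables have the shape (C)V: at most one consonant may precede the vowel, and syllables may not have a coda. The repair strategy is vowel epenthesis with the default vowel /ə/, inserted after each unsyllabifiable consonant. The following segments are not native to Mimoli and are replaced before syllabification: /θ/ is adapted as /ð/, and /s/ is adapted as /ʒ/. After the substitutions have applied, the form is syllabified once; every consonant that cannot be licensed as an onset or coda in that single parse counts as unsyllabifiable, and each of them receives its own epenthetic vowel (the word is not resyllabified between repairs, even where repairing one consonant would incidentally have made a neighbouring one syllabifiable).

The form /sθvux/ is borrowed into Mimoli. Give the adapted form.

Substitution: /s/ → /ʒ/, /θ/ → /ð/, giving /ʒðvux/.
The consonants /ʒ/, /ð/, /x/ cannot be parsed into a legal (C)V syllable (no codas are permitted; onsets are limited to one consonant).
Epenthesis after each stranded consonant: /ʒ/ → /ʒə/, /ð/ → /ðə/, /x/ → /xə/.

ʒəðəvuxə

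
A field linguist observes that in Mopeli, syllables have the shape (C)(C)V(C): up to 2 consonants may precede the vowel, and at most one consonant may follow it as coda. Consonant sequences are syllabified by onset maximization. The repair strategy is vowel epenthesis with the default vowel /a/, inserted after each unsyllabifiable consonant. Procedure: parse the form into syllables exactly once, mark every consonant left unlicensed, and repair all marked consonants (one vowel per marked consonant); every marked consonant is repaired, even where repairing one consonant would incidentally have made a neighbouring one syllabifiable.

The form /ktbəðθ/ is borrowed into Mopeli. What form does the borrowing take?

Under (C)(C)V(C), the unsyllabifiable consonants are /k/, /θ/ (at most one coda consonant is licensed; onsets may contain at most 2 consonants).
Inserting the epenthetic vowel yields /k/ → /ka/, /θ/ → /θa/.

katbəðθa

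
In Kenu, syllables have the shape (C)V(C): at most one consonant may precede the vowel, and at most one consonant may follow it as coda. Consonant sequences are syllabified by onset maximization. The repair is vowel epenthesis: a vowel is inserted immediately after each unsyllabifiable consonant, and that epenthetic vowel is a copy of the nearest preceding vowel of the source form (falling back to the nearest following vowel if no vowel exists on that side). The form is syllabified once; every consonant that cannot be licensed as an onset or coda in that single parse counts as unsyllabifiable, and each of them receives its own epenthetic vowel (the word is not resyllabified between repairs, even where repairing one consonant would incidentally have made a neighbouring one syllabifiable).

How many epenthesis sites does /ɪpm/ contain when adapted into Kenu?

The unsyllabifiable consonants are /m/; each receives one epenthetic vowel.

1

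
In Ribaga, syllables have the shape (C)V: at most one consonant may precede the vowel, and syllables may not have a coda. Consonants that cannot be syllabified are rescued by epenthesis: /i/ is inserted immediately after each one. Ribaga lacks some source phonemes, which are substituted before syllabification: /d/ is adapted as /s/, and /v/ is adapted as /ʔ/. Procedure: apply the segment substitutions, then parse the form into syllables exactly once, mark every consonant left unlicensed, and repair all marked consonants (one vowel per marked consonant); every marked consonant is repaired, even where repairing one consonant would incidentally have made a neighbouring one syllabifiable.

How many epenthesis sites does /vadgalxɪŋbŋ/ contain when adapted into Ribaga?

After substitution the input is /ʔasgalxɪŋbŋ/.
The unsyllabifiable consonants are /s/, /l/, /ŋ/, /b/, /ŋ/; each receives one epenthetic vowel.

5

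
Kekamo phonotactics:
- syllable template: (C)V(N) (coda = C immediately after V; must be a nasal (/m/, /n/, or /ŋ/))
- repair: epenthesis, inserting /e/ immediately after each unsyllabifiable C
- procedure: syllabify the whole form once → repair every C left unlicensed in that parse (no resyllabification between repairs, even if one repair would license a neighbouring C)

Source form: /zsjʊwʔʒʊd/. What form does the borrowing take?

The consonants /z/, /s/, /w/, /ʔ/, /d/ cannot be parsed into a legal (C)V(N) syllable (only a nasal (/m/, /n/, or /ŋ/) is licensed in coda position; onsets are limited to one consonant).
Epenthesis after each stranded consonant: /z/ → /ze/, /s/ → /se/, /w/ → /we/, /ʔ/ → /ʔe/, /d/ → /de/.

zesejʊweʔeʒʊde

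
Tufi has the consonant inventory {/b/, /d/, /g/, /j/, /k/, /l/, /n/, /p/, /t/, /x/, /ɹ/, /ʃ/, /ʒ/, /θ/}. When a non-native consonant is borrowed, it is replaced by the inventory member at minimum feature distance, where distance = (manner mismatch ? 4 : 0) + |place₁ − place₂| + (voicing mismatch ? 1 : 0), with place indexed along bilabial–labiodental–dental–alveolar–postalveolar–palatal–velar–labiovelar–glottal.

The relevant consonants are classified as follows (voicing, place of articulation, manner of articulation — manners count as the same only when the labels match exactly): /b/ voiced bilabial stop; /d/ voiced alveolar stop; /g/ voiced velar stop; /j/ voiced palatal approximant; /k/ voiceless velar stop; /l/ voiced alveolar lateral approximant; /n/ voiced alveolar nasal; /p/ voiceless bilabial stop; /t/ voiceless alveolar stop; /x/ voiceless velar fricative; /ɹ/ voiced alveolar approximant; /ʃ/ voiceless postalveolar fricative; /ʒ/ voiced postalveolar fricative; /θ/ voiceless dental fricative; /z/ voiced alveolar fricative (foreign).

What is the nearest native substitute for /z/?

/ʒ/ is closest: same manner (fricative), place distance 1 (alveolar→postalveolar), same voicing; total 1. Next closest is /ʃ/ at distance 2.

ʒ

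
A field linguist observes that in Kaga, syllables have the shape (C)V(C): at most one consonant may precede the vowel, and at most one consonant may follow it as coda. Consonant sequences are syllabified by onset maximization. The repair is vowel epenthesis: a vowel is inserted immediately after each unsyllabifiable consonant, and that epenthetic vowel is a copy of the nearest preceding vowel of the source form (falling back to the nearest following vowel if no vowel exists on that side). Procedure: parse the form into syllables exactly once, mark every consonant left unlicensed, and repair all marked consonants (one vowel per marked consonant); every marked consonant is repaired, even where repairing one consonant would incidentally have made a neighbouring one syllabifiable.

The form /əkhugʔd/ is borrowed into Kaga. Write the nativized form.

əkhugʔudu

Under (C)V(C), the unsyllabifiable consonants are /ʔ/, /d/ (at most one coda consonant is licensed; onsets are limited to one consonant).
Inserting the epenthetic vowel yields /ʔ/ → /ʔu/, /d/ → /du/.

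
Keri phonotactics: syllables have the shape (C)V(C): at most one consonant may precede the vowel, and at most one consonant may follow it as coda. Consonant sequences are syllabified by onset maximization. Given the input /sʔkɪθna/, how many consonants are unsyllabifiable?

Under (C)V(C), the unsyllabifiable consonants are /s/, /ʔ/ (at most one coda consonant is licensed; onsets are limited to one consonant).

2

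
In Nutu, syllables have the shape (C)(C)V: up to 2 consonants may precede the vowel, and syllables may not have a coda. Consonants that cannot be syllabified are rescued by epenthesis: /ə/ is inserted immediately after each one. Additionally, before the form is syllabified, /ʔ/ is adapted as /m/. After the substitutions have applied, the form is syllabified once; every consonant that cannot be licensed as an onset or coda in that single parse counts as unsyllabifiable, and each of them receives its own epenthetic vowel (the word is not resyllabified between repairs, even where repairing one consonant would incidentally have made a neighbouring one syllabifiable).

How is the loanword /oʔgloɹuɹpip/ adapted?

Substitution: /ʔ/ → /m/, giving /omgloɹuɹpip/.
The consonants /m/, /p/ cannot be parsed into a legal (C)(C)V syllable (no codas are permitted; onsets may contain at most 2 consonants).
Each unlicensed consonant becomes the onset of a new syllable: /m/ → /mə/, /p/ → /pə/.

oməgloɹuɹpipə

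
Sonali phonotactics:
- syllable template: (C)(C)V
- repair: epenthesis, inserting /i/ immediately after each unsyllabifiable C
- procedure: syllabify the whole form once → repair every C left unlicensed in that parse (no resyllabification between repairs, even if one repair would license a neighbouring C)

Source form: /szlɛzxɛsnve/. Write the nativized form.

sizlɛzxɛsinve

Under (C)(C)V, the unsyllabifiable consonants are /s/, /s/ (no codas are permitted; onsets may contain at most 2 consonants).
Each unlicensed consonant becomes the onset of a new syllable: /s/ → /si/, /s/ → /si/.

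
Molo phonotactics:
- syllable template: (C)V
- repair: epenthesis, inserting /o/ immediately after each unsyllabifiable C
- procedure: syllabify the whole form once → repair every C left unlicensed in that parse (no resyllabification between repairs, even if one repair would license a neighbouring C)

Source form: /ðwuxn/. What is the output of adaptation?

ðowuxono

Under (C)V, the unsyllabifiable consonants are /ð/, /x/, /n/ (no codas are permitted; onsets are limited to one consonant).
Each unlicensed consonant becomes the onset of a new syllable: /ð/ → /ðo/, /x/ → /xo/, /n/ → /no/.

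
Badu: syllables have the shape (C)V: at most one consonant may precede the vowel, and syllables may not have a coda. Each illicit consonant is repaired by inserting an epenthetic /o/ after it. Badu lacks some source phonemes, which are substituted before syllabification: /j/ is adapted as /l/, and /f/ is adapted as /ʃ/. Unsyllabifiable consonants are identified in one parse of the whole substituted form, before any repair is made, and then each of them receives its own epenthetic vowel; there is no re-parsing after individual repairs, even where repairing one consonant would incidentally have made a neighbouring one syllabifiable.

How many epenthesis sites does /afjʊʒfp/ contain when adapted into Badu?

After substitution the input is /aʃlʊʒʃp/.
The unsyllabifiable consonants are /ʃ/, /ʒ/, /ʃ/, /p/; each receives one epenthetic vowel.

4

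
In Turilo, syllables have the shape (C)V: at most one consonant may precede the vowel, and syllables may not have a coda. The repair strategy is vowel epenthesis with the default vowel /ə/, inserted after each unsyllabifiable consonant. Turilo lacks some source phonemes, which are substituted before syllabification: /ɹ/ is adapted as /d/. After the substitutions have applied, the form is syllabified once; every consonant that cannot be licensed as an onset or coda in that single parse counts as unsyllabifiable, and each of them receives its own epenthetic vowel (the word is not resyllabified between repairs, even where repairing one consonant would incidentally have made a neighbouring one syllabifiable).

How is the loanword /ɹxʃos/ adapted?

dəxəʃosə

Substitution: /ɹ/ → /d/, giving /dxʃos/.
Syllabifying with onset maximization leaves /d/, /x/, /s/ stranded (no codas are permitted; onsets are limited to one consonant).
Epenthesis after each stranded consonant: /d/ → /də/, /x/ → /xə/, /s/ → /sə/.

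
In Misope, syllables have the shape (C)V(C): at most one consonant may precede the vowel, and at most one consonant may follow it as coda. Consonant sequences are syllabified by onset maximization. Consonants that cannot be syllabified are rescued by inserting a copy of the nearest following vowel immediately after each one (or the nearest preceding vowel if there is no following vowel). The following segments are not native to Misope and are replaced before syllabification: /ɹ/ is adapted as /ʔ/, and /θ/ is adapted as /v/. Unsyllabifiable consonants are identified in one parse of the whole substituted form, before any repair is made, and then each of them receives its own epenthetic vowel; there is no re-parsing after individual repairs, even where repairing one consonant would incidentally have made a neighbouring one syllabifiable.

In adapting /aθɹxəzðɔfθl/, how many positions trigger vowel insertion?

After substitution the input is /avʔxəzðɔfvl/.
The unsyllabifiable consonants are /ʔ/, /v/, /l/; each receives one epenthetic vowel.

3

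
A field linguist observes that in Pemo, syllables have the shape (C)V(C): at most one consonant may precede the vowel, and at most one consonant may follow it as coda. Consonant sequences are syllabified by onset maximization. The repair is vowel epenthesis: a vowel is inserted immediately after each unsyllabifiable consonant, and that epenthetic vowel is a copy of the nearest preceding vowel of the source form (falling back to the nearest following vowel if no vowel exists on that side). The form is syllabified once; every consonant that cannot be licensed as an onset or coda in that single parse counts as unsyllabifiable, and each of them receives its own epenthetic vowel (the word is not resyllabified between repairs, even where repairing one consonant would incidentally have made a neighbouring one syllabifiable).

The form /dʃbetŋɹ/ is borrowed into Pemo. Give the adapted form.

deʃebetŋeɹe

Under (C)V(C), the unsyllabifiable consonants are /d/, /ʃ/, /ŋ/, /ɹ/ (at most one coda consonant is licensed; onsets are limited to one consonant).
Inserting the epenthetic vowel yields /d/ → /de/, /ʃ/ → /ʃe/, /ŋ/ → /ŋe/, /ɹ/ → /ɹe/.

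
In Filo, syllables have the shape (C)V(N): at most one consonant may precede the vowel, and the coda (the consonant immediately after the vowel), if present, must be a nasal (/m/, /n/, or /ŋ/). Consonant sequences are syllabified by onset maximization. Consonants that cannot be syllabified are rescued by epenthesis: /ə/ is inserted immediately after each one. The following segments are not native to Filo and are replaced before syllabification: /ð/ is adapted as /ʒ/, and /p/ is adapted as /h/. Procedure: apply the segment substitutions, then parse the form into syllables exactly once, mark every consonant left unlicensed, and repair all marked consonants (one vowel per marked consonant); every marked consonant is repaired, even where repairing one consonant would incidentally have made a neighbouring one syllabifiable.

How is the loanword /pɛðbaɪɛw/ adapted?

hɛʒəbaɪɛwə

Substitution: /p/ → /h/, /ð/ → /ʒ/, giving /hɛʒbaɪɛw/.
The consonants /ʒ/, /w/ cannot be parsed into a legal (C)V(N) syllable (only a nasal (/m/, /n/, or /ŋ/) is licensed in coda position; onsets are limited to one consonant).
Inserting the epenthetic vowel yields /ʒ/ → /ʒə/, /w/ → /wə/.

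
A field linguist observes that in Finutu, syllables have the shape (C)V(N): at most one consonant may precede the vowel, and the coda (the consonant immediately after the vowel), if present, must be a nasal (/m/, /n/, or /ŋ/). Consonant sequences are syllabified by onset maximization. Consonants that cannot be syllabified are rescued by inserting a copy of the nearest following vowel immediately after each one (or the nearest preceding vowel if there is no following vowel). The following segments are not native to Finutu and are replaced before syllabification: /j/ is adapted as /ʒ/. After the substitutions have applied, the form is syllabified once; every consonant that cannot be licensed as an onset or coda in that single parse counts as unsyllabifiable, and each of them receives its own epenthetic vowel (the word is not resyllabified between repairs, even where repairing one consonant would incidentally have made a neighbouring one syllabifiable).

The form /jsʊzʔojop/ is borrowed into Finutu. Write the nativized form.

ʒʊsʊzoʔoʒopo

Substitution: /j/ → /ʒ/, giving /ʒsʊzʔoʒop/.
Under (C)V(N), the unsyllabifiable consonants are /ʒ/, /z/, /p/ (only a nasal (/m/, /n/, or /ŋ/) is licensed in coda position; onsets are limited to one consonant).
Epenthesis after each stranded consonant: /ʒ/ → /ʒʊ/, /z/ → /zo/, /p/ → /po/.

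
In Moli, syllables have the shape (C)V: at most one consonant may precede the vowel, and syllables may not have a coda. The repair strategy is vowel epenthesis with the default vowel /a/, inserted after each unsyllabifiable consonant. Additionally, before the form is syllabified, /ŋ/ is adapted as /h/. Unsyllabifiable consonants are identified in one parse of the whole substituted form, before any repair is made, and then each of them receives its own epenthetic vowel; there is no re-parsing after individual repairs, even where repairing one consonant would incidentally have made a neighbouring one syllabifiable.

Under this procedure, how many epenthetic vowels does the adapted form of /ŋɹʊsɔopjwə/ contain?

After substitution the input is /hɹʊsɔopjwə/.
The unsyllabifiable consonants are /h/, /p/, /j/; each receives one epenthetic vowel.

3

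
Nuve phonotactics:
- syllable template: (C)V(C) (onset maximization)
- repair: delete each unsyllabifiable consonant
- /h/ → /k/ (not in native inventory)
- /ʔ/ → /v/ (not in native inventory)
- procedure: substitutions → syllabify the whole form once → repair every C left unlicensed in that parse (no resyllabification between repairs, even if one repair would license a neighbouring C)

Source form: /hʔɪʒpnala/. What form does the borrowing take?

Substitution: /h/ → /k/, /ʔ/ → /v/, giving /kvɪʒpnala/.
Under (C)V(C), the unsyllabifiable consonants are /k/, /p/ (at most one coda consonant is licensed; onsets are limited to one consonant).
Each unlicensed consonant is deleted: /k/, /p/.

vɪʒnala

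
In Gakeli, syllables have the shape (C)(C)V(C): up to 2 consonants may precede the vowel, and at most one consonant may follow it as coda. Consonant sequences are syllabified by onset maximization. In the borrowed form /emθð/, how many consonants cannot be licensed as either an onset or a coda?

2

The consonants /θ/, /ð/ cannot be parsed into a legal (C)(C)V(C) syllable (at most one coda consonant is licensed; onsets may contain at most 2 consonants).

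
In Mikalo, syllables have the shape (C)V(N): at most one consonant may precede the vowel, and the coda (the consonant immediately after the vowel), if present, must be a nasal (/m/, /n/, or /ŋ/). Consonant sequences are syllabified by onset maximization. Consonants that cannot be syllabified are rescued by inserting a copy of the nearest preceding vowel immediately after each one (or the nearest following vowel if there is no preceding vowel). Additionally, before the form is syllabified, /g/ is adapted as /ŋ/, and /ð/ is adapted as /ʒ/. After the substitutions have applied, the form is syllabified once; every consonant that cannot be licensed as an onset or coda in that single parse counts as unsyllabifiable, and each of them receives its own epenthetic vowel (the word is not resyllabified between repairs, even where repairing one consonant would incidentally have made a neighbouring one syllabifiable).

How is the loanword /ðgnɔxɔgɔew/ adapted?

Substitution: /ð/ → /ʒ/, /g/ → /ŋ/, giving /ʒŋnɔxɔŋɔew/.
The consonants /ʒ/, /ŋ/, /w/ cannot be parsed into a legal (C)V(N) syllable (only a nasal (/m/, /n/, or /ŋ/) is licensed in coda position; onsets are limited to one consonant).
Each unlicensed consonant becomes the onset of a new syllable: /ʒ/ → /ʒɔ/, /ŋ/ → /ŋɔ/, /w/ → /we/.

ʒɔŋɔnɔxɔŋɔewe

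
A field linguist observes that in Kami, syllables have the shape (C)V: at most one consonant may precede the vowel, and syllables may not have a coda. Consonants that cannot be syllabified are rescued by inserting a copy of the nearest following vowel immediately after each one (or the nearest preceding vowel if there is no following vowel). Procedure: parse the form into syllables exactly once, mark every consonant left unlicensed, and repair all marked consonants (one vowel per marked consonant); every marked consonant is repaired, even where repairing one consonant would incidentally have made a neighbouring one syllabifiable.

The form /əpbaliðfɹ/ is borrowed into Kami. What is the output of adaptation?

əpabaliðifiɹi

Under (C)V, the unsyllabifiable consonants are /p/, /ð/, /f/, /ɹ/ (no codas are permitted; onsets are limited to one consonant).
Epenthesis after each stranded consonant: /p/ → /pa/, /ð/ → /ði/, /f/ → /fi/, /ɹ/ → /ɹi/.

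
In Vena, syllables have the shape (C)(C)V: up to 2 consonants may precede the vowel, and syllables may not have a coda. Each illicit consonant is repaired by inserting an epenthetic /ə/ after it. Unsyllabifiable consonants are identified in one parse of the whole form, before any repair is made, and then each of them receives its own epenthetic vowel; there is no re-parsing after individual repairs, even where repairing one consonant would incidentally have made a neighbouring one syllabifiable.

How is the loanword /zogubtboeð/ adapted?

Under (C)(C)V, the unsyllabifiable consonants are /b/, /ð/ (no codas are permitted; onsets may contain at most 2 consonants).
Each unlicensed consonant becomes the onset of a new syllable: /b/ → /bə/, /ð/ → /ðə/.

zogubətboeðə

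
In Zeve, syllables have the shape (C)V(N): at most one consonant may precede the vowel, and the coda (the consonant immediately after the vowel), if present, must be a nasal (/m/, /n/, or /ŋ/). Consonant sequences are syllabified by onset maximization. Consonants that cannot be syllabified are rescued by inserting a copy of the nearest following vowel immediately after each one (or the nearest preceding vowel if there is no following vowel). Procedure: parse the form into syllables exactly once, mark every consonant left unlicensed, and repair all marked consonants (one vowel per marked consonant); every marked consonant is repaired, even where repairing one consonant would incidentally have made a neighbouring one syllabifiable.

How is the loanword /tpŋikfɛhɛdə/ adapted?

tipiŋikɛfɛhɛdə

Under (C)V(N), the unsyllabifiable consonants are /t/, /p/, /k/ (only a nasal (/m/, /n/, or /ŋ/) is licensed in coda position; onsets are limited to one consonant).
Each unlicensed consonant becomes the onset of a new syllable: /t/ → /ti/, /p/ → /pi/, /k/ → /kɛ/.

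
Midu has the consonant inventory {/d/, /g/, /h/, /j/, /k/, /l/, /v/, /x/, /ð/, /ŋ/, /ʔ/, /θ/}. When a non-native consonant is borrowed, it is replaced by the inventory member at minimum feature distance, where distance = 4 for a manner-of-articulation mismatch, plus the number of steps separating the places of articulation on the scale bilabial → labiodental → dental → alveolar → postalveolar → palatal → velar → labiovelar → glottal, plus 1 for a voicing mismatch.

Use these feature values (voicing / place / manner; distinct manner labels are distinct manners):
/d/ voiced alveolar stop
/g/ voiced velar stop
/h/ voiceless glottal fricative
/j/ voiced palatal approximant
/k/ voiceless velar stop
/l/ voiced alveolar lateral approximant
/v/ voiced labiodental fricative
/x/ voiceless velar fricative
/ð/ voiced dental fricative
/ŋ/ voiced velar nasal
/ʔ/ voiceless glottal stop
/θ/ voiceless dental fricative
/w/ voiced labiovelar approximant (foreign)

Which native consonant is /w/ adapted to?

j

/j/ is closest: same manner (approximant), place distance 2 (labiovelar→palatal), same voicing; total 2. Next closest is /g/ at distance 5.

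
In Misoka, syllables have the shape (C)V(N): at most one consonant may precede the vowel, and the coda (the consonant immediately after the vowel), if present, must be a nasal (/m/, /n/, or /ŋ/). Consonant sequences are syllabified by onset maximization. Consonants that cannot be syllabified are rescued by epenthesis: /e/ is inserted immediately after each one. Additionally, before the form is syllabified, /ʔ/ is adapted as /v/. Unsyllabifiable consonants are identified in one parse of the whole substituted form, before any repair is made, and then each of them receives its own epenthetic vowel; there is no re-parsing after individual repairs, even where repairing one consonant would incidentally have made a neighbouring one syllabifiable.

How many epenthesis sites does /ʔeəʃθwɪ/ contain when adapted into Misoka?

After substitution the input is /veəʃθwɪ/.
The unsyllabifiable consonants are /ʃ/, /θ/; each receives one epenthetic vowel.

2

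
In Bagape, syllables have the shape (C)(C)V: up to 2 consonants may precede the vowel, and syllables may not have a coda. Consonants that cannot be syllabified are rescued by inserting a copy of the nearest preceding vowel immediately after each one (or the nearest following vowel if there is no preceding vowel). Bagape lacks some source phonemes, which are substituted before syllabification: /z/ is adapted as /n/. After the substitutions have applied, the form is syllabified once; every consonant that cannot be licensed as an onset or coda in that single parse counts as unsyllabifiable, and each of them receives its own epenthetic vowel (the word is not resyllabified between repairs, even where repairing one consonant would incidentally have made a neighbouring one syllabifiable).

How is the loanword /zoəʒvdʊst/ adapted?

Substitution: /z/ → /n/, giving /noəʒvdʊst/.
The consonants /ʒ/, /s/, /t/ cannot be parsed into a legal (C)(C)V syllable (no codas are permitted; onsets may contain at most 2 consonants).
Epenthesis after each stranded consonant: /ʒ/ → /ʒə/, /s/ → /sʊ/, /t/ → /tʊ/.

noəʒəvdʊsʊtʊ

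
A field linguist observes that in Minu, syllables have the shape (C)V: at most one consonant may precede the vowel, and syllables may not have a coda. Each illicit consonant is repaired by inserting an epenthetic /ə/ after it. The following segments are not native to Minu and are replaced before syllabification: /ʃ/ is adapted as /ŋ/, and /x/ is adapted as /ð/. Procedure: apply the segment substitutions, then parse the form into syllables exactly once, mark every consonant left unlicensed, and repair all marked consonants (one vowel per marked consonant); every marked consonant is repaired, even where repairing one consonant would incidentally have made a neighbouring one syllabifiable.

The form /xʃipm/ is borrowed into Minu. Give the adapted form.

Substitution: /x/ → /ð/, /ʃ/ → /ŋ/, giving /ðŋipm/.
The consonants /ð/, /p/, /m/ cannot be parsed into a legal (C)V syllable (no codas are permitted; onsets are limited to one consonant).
Epenthesis after each stranded consonant: /ð/ → /ðə/, /p/ → /pə/, /m/ → /mə/.

ðəŋipəmə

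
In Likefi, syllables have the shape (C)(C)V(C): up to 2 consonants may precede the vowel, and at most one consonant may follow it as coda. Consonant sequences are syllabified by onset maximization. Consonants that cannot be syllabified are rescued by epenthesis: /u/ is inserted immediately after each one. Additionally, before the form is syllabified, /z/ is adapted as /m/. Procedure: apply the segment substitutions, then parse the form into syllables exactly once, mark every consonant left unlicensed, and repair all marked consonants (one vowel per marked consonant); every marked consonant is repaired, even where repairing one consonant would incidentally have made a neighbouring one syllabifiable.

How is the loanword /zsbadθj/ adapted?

Substitution: /z/ → /m/, giving /msbadθj/.
Under (C)(C)V(C), the unsyllabifiable consonants are /m/, /θ/, /j/ (at most one coda consonant is licensed; onsets may contain at most 2 consonants).
Epenthesis after each stranded consonant: /m/ → /mu/, /θ/ → /θu/, /j/ → /ju/.

musbadθuju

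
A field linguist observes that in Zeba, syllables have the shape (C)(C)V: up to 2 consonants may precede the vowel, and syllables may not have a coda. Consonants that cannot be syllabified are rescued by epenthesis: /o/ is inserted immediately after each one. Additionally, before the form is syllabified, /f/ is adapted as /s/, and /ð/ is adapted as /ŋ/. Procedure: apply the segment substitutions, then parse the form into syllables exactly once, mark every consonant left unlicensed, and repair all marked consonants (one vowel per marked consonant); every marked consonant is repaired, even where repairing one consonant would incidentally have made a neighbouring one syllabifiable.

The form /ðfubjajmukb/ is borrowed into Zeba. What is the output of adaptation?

ŋsubjajmukobo

Substitution: /ð/ → /ŋ/, /f/ → /s/, giving /ŋsubjajmukb/.
The consonants /k/, /b/ cannot be parsed into a legal (C)(C)V syllable (no codas are permitted; onsets may contain at most 2 consonants).
Epenthesis after each stranded consonant: /k/ → /ko/, /b/ → /bo/.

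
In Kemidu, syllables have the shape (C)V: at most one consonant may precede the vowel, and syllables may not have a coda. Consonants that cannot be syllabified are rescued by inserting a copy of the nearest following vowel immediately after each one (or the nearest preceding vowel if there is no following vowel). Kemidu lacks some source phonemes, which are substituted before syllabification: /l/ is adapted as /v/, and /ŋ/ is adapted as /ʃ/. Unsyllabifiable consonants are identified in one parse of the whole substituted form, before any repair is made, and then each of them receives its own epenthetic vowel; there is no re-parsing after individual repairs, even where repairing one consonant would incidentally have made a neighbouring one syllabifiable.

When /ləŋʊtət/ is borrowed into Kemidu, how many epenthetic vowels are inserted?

After substitution the input is /vəʃʊtət/.
The unsyllabifiable consonants are /t/; each receives one epenthetic vowel.

1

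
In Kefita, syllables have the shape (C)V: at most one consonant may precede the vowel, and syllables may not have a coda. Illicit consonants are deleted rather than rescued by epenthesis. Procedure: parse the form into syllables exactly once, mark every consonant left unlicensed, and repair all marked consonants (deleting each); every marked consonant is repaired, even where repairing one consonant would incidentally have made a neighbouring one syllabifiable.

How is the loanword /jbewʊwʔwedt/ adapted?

bewʊwe

Syllabifying with onset maximization leaves /j/, /w/, /ʔ/, /d/, /t/ stranded (no codas are permitted; onsets are limited to one consonant).
Deletion applies to /j/, /w/, /ʔ/, /d/, /t/.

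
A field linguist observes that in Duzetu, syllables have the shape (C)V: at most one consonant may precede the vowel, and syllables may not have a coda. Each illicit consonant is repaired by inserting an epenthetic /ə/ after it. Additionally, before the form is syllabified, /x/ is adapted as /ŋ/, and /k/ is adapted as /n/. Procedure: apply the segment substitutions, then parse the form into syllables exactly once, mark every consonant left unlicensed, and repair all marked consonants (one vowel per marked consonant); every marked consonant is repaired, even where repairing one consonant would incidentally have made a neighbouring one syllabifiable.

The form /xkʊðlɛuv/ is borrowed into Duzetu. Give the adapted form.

Substitution: /x/ → /ŋ/, /k/ → /n/, giving /ŋnʊðlɛuv/.
The consonants /ŋ/, /ð/, /v/ cannot be parsed into a legal (C)V syllable (no codas are permitted; onsets are limited to one consonant).
Each unlicensed consonant becomes the onset of a new syllable: /ŋ/ → /ŋə/, /ð/ → /ðə/, /v/ → /və/.

ŋənʊðəlɛuvə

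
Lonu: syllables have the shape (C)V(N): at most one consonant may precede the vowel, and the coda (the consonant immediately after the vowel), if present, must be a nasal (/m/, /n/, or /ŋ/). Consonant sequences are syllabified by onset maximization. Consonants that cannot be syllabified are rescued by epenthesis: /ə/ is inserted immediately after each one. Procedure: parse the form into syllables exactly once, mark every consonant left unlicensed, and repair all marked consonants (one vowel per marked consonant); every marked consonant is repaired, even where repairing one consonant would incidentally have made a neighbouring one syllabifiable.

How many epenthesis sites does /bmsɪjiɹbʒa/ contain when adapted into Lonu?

4

The unsyllabifiable consonants are /b/, /m/, /ɹ/, /b/; each receives one epenthetic vowel.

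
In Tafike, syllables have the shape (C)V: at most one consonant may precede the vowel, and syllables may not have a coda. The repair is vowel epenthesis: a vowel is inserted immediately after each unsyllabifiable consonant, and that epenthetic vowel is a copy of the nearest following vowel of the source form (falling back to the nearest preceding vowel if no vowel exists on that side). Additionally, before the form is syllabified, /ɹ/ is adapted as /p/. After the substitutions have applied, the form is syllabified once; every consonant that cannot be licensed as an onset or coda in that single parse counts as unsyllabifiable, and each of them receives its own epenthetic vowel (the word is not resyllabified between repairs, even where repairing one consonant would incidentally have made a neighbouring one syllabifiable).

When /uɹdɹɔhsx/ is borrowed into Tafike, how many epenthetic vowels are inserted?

After substitution the input is /updpɔhsx/.
The unsyllabifiable consonants are /p/, /d/, /h/, /s/, /x/; each receives one epenthetic vowel.

5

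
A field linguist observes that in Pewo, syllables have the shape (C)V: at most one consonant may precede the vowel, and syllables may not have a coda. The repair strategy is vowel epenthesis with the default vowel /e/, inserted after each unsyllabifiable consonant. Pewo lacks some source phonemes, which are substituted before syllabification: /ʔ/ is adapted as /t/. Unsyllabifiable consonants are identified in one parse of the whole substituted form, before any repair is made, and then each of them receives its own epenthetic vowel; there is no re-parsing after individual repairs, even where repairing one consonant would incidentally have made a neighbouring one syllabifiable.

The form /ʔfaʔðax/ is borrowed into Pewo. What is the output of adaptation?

Substitution: /ʔ/ → /t/, giving /tfatðax/.
Syllabifying with onset maximization leaves /t/, /t/, /x/ stranded (no codas are permitted; onsets are limited to one consonant).
Epenthesis after each stranded consonant: /t/ → /te/, /t/ → /te/, /x/ → /xe/.

tefateðaxe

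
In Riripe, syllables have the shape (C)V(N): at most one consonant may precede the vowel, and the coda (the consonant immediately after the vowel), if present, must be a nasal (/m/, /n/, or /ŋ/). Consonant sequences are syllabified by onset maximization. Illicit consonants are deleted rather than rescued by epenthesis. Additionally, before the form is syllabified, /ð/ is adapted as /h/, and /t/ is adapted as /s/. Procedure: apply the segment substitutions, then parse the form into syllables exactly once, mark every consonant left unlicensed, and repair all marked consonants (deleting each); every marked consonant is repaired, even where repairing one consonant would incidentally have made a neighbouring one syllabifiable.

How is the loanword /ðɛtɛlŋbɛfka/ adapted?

hɛsɛbɛka

Substitution: /ð/ → /h/, /t/ → /s/, giving /hɛsɛlŋbɛfka/.
Syllabifying with onset maximization leaves /l/, /ŋ/, /f/ stranded (only a nasal (/m/, /n/, or /ŋ/) is licensed in coda position; onsets are limited to one consonant).
Deleting the stranded consonants removes /l/, /ŋ/, /f/.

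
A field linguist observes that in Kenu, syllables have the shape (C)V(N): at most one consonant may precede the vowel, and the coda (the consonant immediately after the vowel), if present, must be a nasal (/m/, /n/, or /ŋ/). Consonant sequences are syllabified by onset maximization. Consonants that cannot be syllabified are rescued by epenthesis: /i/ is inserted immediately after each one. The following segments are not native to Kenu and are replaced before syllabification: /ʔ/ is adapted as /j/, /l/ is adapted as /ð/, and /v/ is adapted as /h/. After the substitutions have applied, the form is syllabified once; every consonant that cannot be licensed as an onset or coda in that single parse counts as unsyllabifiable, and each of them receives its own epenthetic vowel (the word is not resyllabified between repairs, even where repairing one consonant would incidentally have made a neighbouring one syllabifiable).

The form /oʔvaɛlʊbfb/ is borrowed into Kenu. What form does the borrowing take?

ojihaɛðʊbifibi

Substitution: /ʔ/ → /j/, /v/ → /h/, /l/ → /ð/, giving /ojhaɛðʊbfb/.
The consonants /j/, /b/, /f/, /b/ cannot be parsed into a legal (C)V(N) syllable (only a nasal (/m/, /n/, or /ŋ/) is licensed in coda position; onsets are limited to one consonant).
Inserting the epenthetic vowel yields /j/ → /ji/, /b/ → /bi/, /f/ → /fi/, /b/ → /bi/.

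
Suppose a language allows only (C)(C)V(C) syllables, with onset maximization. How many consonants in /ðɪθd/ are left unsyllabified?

1

Under (C)(C)V(C), the unsyllabifiable consonants are /d/ (at most one coda consonant is licensed; onsets may contain at most 2 consonants).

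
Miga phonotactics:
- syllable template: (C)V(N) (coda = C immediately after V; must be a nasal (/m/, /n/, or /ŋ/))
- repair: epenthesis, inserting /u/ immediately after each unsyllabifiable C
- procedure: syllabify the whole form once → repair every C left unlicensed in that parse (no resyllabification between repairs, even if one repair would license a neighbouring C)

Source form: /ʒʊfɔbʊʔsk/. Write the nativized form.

The consonants /ʔ/, /s/, /k/ cannot be parsed into a legal (C)V(N) syllable (only a nasal (/m/, /n/, or /ŋ/) is licensed in coda position; onsets are limited to one consonant).
Each unlicensed consonant becomes the onset of a new syllable: /ʔ/ → /ʔu/, /s/ → /su/, /k/ → /ku/.

ʒʊfɔbʊʔusuku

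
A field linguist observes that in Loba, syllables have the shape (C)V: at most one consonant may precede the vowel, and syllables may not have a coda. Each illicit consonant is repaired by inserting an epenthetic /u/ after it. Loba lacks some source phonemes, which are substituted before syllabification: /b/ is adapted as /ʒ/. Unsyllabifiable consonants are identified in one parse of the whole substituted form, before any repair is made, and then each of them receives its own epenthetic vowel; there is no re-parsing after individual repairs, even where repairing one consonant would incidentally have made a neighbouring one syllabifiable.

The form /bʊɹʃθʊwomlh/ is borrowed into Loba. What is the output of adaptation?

Substitution: /b/ → /ʒ/, giving /ʒʊɹʃθʊwomlh/.
Syllabifying with onset maximization leaves /ɹ/, /ʃ/, /m/, /l/, /h/ stranded (no codas are permitted; onsets are limited to one consonant).
Epenthesis after each stranded consonant: /ɹ/ → /ɹu/, /ʃ/ → /ʃu/, /m/ → /mu/, /l/ → /lu/, /h/ → /hu/.

ʒʊɹuʃuθʊwomuluhu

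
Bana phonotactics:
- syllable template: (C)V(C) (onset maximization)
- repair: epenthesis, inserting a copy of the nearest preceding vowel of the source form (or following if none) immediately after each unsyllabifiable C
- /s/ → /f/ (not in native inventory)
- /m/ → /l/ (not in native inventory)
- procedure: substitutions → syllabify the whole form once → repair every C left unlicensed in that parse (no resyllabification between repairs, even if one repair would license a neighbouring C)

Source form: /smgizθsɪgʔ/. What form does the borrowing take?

filigizθifɪgʔɪ

Substitution: /s/ → /f/, /m/ → /l/, giving /flgizθfɪgʔ/.
Syllabifying with onset maximization leaves /f/, /l/, /θ/, /ʔ/ stranded (at most one coda consonant is licensed; onsets are limited to one consonant).
Each unlicensed consonant becomes the onset of a new syllable: /f/ → /fi/, /l/ → /li/, /θ/ → /θi/, /ʔ/ → /ʔɪ/.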